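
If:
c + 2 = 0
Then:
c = -2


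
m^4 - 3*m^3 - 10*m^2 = m^2*(m - 5)*(m + 2)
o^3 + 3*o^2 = o^2*(o + 3)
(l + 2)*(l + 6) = l^2 + 8*l + 12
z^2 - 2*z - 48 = (z - 8)*(z + 6)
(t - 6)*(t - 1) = t^2 - 7*t + 6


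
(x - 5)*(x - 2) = x^2 - 7*x + 10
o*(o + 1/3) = o^2 + o/3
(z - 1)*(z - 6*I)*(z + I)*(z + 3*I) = z^4 - z^3 - 2*I*z^3 + 21*z^2 + 2*I*z^2 - 21*z + 18*I*z - 18*I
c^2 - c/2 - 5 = (c - 5/2)*(c + 2)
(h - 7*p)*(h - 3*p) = h^2 - 10*h*p + 21*p^2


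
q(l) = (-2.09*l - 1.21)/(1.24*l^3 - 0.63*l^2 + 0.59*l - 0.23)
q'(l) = (-2.09*l - 1.21)*(-3.72*l^2 + 1.26*l - 0.59)/(1.24*l^3 - 0.63*l^2 + 0.59*l - 0.23)^2 - 2.09/(1.24*l^3 - 0.63*l^2 + 0.59*l - 0.23) = (5.1832*l^3 + 3.1845*l^2 - 1.5246*l + 1.1946)/(1.5376*l^6 - 1.5624*l^5 + 1.8601*l^4 - 1.3138*l^3 + 0.6379*l^2 - 0.2714*l + 0.0529)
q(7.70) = -0.03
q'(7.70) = 0.01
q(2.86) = -0.28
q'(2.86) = 0.22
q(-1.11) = -0.33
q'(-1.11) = -0.02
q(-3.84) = -0.08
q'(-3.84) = -0.04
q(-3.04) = -0.12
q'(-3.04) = -0.06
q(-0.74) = -0.22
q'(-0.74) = 0.86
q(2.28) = -0.48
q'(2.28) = 0.48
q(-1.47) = -0.29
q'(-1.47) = -0.15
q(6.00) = -0.06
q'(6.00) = 0.02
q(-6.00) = -0.04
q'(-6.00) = -0.01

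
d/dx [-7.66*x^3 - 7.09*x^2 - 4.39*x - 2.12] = -22.98*x^2 - 14.18*x - 4.39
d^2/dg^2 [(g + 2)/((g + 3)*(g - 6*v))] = 2*((g + 2)*(g + 3)^2 + (g + 2)*(g + 3)*(g - 6*v) + (g + 2)*(g - 6*v)^2 - (g + 3)^2*(g - 6*v) - (g + 3)*(g - 6*v)^2)/((g + 3)^3*(g - 6*v)^3)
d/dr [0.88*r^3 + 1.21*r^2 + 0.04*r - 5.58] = 2.64*r^2 + 2.42*r + 0.04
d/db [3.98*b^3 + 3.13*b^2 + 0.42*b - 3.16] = 11.94*b^2 + 6.26*b + 0.42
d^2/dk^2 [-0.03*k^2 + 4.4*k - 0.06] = -0.0600000000000000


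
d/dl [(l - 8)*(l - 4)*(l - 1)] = 3*l^2 - 26*l + 44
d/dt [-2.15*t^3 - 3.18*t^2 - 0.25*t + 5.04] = -6.45*t^2 - 6.36*t - 0.25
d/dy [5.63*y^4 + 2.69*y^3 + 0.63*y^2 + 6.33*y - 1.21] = 22.52*y^3 + 8.07*y^2 + 1.26*y + 6.33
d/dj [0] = 0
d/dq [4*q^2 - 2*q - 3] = 8*q - 2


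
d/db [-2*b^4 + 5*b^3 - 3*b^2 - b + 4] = -8*b^3 + 15*b^2 - 6*b - 1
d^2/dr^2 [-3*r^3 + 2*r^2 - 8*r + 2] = 4 - 18*r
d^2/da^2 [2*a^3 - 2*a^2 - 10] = 12*a - 4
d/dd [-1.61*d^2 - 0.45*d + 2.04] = -3.22*d - 0.45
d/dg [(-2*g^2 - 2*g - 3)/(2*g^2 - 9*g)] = (22*g^2 + 12*g - 27)/(g^2*(4*g^2 - 36*g + 81))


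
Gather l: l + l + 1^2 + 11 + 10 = 2*l + 22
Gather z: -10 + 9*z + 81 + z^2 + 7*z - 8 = z^2 + 16*z + 63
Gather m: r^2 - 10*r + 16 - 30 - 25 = r^2 - 10*r - 39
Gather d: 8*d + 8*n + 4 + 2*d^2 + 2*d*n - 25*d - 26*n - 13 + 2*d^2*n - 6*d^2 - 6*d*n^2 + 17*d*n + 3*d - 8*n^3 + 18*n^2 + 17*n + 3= d^2*(2*n - 4) + d*(-6*n^2 + 19*n - 14) - 8*n^3 + 18*n^2 - n - 6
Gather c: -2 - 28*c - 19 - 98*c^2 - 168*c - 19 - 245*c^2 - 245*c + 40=-343*c^2 - 441*c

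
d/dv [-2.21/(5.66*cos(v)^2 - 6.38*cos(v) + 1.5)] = (14.0998 - 25.0172*cos(v))*sin(v)/(5.66*cos(v)^2 - 6.38*cos(v) + 1.5)^2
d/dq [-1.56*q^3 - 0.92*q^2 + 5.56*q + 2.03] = -4.68*q^2 - 1.84*q + 5.56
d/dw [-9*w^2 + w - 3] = 1 - 18*w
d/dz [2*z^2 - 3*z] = 4*z - 3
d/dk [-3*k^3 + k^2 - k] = -9*k^2 + 2*k - 1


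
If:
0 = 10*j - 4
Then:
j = 2/5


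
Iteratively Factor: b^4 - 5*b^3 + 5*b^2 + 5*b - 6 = (b - 1)*(b^3 - 4*b^2 + b + 6) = (b - 1)*(b + 1)*(b^2 - 5*b + 6) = (b - 2)*(b - 1)*(b + 1)*(b - 3)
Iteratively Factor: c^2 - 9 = (c + 3)*(c - 3)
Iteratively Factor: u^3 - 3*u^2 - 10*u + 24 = (u - 2)*(u^2 - u - 12) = (u - 2)*(u + 3)*(u - 4)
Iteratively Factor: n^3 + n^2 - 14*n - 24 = (n + 2)*(n^2 - n - 12) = (n - 4)*(n + 2)*(n + 3)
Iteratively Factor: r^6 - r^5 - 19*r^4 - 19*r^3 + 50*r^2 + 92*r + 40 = (r - 5)*(r^5 + 4*r^4 + r^3 - 14*r^2 - 20*r - 8) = (r - 5)*(r + 1)*(r^4 + 3*r^3 - 2*r^2 - 12*r - 8) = (r - 5)*(r + 1)^2*(r^3 + 2*r^2 - 4*r - 8) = (r - 5)*(r - 2)*(r + 1)^2*(r^2 + 4*r + 4) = (r - 5)*(r - 2)*(r + 1)^2*(r + 2)*(r + 2)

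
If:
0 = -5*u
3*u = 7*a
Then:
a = 0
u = 0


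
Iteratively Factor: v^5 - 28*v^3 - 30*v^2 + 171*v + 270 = (v + 2)*(v^4 - 2*v^3 - 24*v^2 + 18*v + 135) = (v - 5)*(v + 2)*(v^3 + 3*v^2 - 9*v - 27) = (v - 5)*(v + 2)*(v + 3)*(v^2 - 9) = (v - 5)*(v - 3)*(v + 2)*(v + 3)*(v + 3)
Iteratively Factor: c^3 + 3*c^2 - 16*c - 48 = (c - 4)*(c^2 + 7*c + 12) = (c - 4)*(c + 4)*(c + 3)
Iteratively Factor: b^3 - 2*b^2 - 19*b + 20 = (b - 5)*(b^2 + 3*b - 4) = (b - 5)*(b + 4)*(b - 1)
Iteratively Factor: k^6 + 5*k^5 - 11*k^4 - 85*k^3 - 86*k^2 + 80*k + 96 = (k + 4)*(k^5 + k^4 - 15*k^3 - 25*k^2 + 14*k + 24) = (k + 1)*(k + 4)*(k^4 - 15*k^2 - 10*k + 24) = (k - 4)*(k + 1)*(k + 4)*(k^3 + 4*k^2 + k - 6) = (k - 4)*(k - 1)*(k + 1)*(k + 4)*(k^2 + 5*k + 6) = (k - 4)*(k - 1)*(k + 1)*(k + 2)*(k + 4)*(k + 3)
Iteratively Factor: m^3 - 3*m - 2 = (m - 2)*(m^2 + 2*m + 1) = (m - 2)*(m + 1)*(m + 1)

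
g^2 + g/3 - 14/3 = (g - 2)*(g + 7/3)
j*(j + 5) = j^2 + 5*j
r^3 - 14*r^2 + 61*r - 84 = (r - 7)*(r - 4)*(r - 3)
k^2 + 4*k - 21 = (k - 3)*(k + 7)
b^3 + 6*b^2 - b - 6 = (b - 1)*(b + 1)*(b + 6)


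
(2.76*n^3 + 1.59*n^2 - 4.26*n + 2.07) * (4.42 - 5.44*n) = -15.0144*n^4 + 3.5496*n^3 + 30.2022*n^2 - 30.09*n + 9.1494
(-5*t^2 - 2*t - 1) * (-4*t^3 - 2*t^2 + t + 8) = 20*t^5 + 18*t^4 + 3*t^3 - 40*t^2 - 17*t - 8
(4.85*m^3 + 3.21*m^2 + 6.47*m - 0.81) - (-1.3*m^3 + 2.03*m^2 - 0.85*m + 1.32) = 6.15*m^3 + 1.18*m^2 + 7.32*m - 2.13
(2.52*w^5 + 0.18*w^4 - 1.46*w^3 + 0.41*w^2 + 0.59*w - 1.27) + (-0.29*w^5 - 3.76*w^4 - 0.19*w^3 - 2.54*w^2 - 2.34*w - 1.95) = 2.23*w^5 - 3.58*w^4 - 1.65*w^3 - 2.13*w^2 - 1.75*w - 3.22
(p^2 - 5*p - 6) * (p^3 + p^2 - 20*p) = p^5 - 4*p^4 - 31*p^3 + 94*p^2 + 120*p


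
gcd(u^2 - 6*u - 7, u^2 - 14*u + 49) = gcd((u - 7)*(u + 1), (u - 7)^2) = u - 7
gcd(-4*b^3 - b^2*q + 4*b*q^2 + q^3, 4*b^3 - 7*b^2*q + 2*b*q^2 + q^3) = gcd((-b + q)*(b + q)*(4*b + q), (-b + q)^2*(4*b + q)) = -4*b^2 + 3*b*q + q^2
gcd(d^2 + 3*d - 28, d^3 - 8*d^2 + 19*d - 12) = d - 4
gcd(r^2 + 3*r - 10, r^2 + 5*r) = r + 5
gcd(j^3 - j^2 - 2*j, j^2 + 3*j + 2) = j + 1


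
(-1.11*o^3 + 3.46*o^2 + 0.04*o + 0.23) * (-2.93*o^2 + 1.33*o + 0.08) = 3.2523*o^5 - 11.6141*o^4 + 4.3958*o^3 - 0.3439*o^2 + 0.3091*o + 0.0184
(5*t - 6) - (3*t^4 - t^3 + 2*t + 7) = -3*t^4 + t^3 + 3*t - 13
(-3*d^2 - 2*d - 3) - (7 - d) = -3*d^2 - d - 10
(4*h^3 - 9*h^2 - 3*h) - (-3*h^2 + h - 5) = 4*h^3 - 6*h^2 - 4*h + 5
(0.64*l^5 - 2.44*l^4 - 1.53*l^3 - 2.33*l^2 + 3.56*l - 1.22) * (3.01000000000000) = 1.9264*l^5 - 7.3444*l^4 - 4.6053*l^3 - 7.0133*l^2 + 10.7156*l - 3.6722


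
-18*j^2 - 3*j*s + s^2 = (-6*j + s)*(3*j + s)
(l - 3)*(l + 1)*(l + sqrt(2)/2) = l^3 - 2*l^2 + sqrt(2)*l^2/2 - 3*l - sqrt(2)*l - 3*sqrt(2)/2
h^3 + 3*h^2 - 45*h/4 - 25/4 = (h - 5/2)*(h + 1/2)*(h + 5)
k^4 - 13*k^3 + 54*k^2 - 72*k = k*(k - 6)*(k - 4)*(k - 3)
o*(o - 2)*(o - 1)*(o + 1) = o^4 - 2*o^3 - o^2 + 2*o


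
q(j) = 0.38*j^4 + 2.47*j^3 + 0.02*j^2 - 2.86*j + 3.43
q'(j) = 1.52*j^3 + 7.41*j^2 + 0.04*j - 2.86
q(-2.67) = -16.49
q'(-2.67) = 20.93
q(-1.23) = 3.25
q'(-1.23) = 5.47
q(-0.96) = 4.33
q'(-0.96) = 2.59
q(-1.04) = 4.09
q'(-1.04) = 3.40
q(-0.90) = 4.47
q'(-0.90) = 2.00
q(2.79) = 72.27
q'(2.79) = 87.94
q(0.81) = 2.60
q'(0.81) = 2.84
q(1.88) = 19.28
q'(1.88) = 33.51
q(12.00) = 12119.83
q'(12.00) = 3691.22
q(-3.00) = -23.72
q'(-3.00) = 22.67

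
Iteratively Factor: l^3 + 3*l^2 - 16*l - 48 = (l - 4)*(l^2 + 7*l + 12) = (l - 4)*(l + 3)*(l + 4)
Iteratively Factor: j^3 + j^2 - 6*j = (j + 3)*(j^2 - 2*j) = j*(j + 3)*(j - 2)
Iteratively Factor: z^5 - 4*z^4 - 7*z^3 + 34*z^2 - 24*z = (z + 3)*(z^4 - 7*z^3 + 14*z^2 - 8*z) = z*(z + 3)*(z^3 - 7*z^2 + 14*z - 8) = z*(z - 2)*(z + 3)*(z^2 - 5*z + 4) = z*(z - 4)*(z - 2)*(z + 3)*(z - 1)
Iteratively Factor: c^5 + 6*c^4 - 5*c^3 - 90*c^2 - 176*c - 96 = (c + 3)*(c^4 + 3*c^3 - 14*c^2 - 48*c - 32) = (c + 1)*(c + 3)*(c^3 + 2*c^2 - 16*c - 32) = (c - 4)*(c + 1)*(c + 3)*(c^2 + 6*c + 8) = (c - 4)*(c + 1)*(c + 3)*(c + 4)*(c + 2)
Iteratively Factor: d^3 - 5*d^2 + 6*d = (d)*(d^2 - 5*d + 6) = d*(d - 2)*(d - 3)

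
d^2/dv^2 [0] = 0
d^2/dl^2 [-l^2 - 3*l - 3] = -2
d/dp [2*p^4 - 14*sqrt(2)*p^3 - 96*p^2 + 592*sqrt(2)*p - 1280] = 8*p^3 - 42*sqrt(2)*p^2 - 192*p + 592*sqrt(2)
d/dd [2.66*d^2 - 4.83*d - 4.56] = 5.32*d - 4.83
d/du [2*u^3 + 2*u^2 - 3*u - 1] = 6*u^2 + 4*u - 3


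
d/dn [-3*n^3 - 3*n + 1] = -9*n^2 - 3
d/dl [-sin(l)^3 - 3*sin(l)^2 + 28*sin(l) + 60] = (-3*sin(l)^2 - 6*sin(l) + 28)*cos(l)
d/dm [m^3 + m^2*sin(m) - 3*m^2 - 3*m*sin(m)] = m^2*cos(m) + 3*m^2 + 2*m*sin(m) - 3*m*cos(m) - 6*m - 3*sin(m)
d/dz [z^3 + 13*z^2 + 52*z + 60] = 3*z^2 + 26*z + 52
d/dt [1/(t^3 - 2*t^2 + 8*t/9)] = 9*(-27*t^2 + 36*t - 8)/(t^2*(9*t^2 - 18*t + 8)^2)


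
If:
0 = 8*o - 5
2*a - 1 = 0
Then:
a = 1/2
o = 5/8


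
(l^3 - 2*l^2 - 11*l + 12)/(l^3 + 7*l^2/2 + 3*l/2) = 2*(l^2 - 5*l + 4)/(l*(2*l + 1))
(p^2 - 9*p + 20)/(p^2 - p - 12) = (p - 5)/(p + 3)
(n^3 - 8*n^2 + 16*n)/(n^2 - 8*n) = (n^2 - 8*n + 16)/(n - 8)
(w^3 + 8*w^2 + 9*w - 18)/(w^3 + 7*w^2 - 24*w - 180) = (w^2 + 2*w - 3)/(w^2 + w - 30)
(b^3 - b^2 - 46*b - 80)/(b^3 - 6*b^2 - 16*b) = (b + 5)/b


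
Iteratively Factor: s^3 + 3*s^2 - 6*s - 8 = (s + 1)*(s^2 + 2*s - 8) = (s - 2)*(s + 1)*(s + 4)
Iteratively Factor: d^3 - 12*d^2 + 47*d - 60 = (d - 3)*(d^2 - 9*d + 20) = (d - 4)*(d - 3)*(d - 5)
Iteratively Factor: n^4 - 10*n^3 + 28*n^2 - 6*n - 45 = (n - 5)*(n^3 - 5*n^2 + 3*n + 9) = (n - 5)*(n + 1)*(n^2 - 6*n + 9) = (n - 5)*(n - 3)*(n + 1)*(n - 3)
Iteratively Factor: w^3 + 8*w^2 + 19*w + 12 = (w + 1)*(w^2 + 7*w + 12) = (w + 1)*(w + 3)*(w + 4)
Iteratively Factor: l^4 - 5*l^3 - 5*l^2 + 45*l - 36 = (l + 3)*(l^3 - 8*l^2 + 19*l - 12) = (l - 4)*(l + 3)*(l^2 - 4*l + 3) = (l - 4)*(l - 3)*(l + 3)*(l - 1)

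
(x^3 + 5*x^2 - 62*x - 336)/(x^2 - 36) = (x^2 - x - 56)/(x - 6)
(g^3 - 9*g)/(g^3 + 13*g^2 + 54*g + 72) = g*(g - 3)/(g^2 + 10*g + 24)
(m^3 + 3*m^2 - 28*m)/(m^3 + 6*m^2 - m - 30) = m*(m^2 + 3*m - 28)/(m^3 + 6*m^2 - m - 30)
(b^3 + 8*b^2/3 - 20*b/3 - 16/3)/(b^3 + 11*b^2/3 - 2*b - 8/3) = (b - 2)/(b - 1)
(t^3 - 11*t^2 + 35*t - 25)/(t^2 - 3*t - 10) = (t^2 - 6*t + 5)/(t + 2)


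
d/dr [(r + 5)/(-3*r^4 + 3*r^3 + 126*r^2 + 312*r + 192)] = (-r^4 + r^3 + 42*r^2 + 104*r - (r + 5)*(-4*r^3 + 3*r^2 + 84*r + 104) + 64)/(3*(-r^4 + r^3 + 42*r^2 + 104*r + 64)^2)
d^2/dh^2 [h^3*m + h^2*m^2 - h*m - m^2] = 2*m*(3*h + m)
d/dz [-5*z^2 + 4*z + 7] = 4 - 10*z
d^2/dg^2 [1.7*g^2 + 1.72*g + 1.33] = 3.40000000000000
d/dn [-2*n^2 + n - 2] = 1 - 4*n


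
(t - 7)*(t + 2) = t^2 - 5*t - 14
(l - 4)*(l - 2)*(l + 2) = l^3 - 4*l^2 - 4*l + 16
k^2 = k^2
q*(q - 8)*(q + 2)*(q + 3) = q^4 - 3*q^3 - 34*q^2 - 48*q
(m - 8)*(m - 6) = m^2 - 14*m + 48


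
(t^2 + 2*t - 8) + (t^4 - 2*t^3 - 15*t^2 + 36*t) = t^4 - 2*t^3 - 14*t^2 + 38*t - 8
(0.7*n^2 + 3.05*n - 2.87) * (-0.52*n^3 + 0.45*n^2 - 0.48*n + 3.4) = -0.364*n^5 - 1.271*n^4 + 2.5289*n^3 - 0.3755*n^2 + 11.7476*n - 9.758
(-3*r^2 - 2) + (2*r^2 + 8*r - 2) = -r^2 + 8*r - 4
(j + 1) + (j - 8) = 2*j - 7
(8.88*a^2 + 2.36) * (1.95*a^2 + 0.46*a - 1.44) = 17.316*a^4 + 4.0848*a^3 - 8.1852*a^2 + 1.0856*a - 3.3984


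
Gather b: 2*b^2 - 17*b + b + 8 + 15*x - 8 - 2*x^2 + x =2*b^2 - 16*b - 2*x^2 + 16*x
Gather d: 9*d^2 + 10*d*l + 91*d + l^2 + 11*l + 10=9*d^2 + d*(10*l + 91) + l^2 + 11*l + 10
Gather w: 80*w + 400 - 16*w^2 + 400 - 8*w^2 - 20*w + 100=-24*w^2 + 60*w + 900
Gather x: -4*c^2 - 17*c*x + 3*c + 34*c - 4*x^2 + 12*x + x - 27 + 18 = -4*c^2 + 37*c - 4*x^2 + x*(13 - 17*c) - 9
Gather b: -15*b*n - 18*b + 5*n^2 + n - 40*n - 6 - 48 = b*(-15*n - 18) + 5*n^2 - 39*n - 54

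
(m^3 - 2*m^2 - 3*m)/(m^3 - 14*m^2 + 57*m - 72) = m*(m + 1)/(m^2 - 11*m + 24)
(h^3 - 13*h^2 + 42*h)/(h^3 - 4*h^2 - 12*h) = (h - 7)/(h + 2)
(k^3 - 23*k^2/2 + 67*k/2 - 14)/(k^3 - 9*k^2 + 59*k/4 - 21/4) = 2*(k - 4)/(2*k - 3)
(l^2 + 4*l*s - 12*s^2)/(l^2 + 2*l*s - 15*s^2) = (l^2 + 4*l*s - 12*s^2)/(l^2 + 2*l*s - 15*s^2)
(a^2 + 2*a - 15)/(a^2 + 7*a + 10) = (a - 3)/(a + 2)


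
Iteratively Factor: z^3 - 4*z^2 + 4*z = (z - 2)*(z^2 - 2*z) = z*(z - 2)*(z - 2)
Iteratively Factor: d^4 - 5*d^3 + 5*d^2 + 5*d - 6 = (d - 3)*(d^3 - 2*d^2 - d + 2) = (d - 3)*(d - 2)*(d^2 - 1) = (d - 3)*(d - 2)*(d + 1)*(d - 1)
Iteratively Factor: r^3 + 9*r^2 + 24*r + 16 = (r + 1)*(r^2 + 8*r + 16) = (r + 1)*(r + 4)*(r + 4)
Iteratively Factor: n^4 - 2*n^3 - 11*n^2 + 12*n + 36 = (n - 3)*(n^3 + n^2 - 8*n - 12) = (n - 3)*(n + 2)*(n^2 - n - 6) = (n - 3)^2*(n + 2)*(n + 2)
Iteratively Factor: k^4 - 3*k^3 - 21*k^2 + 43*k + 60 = (k - 3)*(k^3 - 21*k - 20) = (k - 3)*(k + 1)*(k^2 - k - 20) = (k - 3)*(k + 1)*(k + 4)*(k - 5)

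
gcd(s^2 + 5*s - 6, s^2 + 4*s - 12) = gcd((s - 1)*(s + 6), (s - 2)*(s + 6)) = s + 6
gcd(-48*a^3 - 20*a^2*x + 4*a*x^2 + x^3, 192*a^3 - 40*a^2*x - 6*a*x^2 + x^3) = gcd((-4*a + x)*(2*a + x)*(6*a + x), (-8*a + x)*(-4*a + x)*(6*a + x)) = -24*a^2 + 2*a*x + x^2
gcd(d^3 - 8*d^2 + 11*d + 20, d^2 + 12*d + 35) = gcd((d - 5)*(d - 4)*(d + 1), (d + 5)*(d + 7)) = 1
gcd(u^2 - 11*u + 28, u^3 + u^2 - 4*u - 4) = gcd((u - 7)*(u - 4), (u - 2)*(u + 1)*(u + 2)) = 1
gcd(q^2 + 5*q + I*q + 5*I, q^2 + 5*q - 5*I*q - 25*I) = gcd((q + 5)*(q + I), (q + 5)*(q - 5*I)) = q + 5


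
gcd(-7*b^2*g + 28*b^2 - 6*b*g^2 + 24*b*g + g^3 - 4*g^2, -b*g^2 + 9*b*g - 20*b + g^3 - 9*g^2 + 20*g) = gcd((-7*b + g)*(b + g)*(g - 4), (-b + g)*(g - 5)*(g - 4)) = g - 4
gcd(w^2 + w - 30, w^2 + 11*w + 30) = w + 6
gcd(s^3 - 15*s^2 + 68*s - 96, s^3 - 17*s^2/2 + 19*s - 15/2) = s - 3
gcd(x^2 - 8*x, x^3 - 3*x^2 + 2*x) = x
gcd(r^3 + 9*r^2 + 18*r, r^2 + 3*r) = r^2 + 3*r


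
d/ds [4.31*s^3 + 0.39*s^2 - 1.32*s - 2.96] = 12.93*s^2 + 0.78*s - 1.32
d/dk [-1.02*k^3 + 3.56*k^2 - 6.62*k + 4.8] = -3.06*k^2 + 7.12*k - 6.62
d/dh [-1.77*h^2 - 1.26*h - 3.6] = -3.54*h - 1.26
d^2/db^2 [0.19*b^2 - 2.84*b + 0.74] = 0.380000000000000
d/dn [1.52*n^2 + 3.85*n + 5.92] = 3.04*n + 3.85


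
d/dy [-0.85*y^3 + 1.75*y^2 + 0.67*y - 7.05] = -2.55*y^2 + 3.5*y + 0.67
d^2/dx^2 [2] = 0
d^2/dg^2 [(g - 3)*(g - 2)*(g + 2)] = 6*g - 6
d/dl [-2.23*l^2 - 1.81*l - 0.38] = -4.46*l - 1.81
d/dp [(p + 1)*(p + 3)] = 2*p + 4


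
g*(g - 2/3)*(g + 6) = g^3 + 16*g^2/3 - 4*g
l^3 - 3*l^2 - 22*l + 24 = (l - 6)*(l - 1)*(l + 4)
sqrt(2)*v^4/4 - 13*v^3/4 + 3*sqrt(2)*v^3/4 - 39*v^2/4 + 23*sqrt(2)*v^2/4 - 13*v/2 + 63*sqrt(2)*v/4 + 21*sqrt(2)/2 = (v/2 + 1/2)*(v - 7*sqrt(2)/2)*(v - 3*sqrt(2))*(sqrt(2)*v/2 + sqrt(2))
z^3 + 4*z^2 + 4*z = z*(z + 2)^2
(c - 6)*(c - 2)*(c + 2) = c^3 - 6*c^2 - 4*c + 24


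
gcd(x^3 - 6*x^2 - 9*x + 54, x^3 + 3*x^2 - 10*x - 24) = x - 3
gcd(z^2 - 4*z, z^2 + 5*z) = z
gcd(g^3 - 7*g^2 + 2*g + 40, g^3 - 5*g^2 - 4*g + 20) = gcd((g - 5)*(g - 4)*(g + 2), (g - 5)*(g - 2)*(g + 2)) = g^2 - 3*g - 10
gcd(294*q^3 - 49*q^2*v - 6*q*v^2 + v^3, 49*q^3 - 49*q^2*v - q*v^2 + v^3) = 49*q^2 - v^2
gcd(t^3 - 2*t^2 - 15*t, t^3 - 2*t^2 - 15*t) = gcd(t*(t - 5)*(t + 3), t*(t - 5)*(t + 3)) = t^3 - 2*t^2 - 15*t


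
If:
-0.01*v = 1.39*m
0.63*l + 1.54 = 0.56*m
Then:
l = -0.00639488409272582*v - 2.44444444444444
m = -0.00719424460431655*v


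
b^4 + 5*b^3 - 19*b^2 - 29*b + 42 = (b - 3)*(b - 1)*(b + 2)*(b + 7)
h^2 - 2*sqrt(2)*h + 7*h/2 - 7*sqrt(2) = (h + 7/2)*(h - 2*sqrt(2))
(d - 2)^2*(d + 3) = d^3 - d^2 - 8*d + 12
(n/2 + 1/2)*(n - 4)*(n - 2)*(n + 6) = n^4/2 + n^3/2 - 14*n^2 + 10*n + 24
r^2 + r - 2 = (r - 1)*(r + 2)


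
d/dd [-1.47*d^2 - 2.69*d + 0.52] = -2.94*d - 2.69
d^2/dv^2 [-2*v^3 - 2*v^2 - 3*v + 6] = -12*v - 4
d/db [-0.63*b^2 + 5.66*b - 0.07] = 5.66 - 1.26*b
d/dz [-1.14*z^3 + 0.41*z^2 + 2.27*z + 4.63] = -3.42*z^2 + 0.82*z + 2.27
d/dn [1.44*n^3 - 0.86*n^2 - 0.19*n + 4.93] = 4.32*n^2 - 1.72*n - 0.19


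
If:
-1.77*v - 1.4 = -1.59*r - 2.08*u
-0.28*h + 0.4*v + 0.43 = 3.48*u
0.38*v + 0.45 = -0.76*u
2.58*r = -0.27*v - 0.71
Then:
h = 1.01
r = -0.17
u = -0.08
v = -1.03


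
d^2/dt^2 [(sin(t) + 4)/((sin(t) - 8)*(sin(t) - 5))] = (-sin(t)^5 - 29*sin(t)^4 + 398*sin(t)^3 - 532*sin(t)^2 - 4232*sin(t) + 2072)/((sin(t) - 8)^3*(sin(t) - 5)^3)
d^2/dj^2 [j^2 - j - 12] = 2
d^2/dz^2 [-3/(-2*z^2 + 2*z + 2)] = 3*(z^2 - z - (2*z - 1)^2 - 1)/(-z^2 + z + 1)^3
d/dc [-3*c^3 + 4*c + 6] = 4 - 9*c^2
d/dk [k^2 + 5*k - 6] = 2*k + 5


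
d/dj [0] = 0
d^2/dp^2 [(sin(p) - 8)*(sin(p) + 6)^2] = -9*sin(p)^3 - 16*sin(p)^2 + 66*sin(p) + 8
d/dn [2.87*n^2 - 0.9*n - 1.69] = 5.74*n - 0.9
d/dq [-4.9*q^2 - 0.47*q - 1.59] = -9.8*q - 0.47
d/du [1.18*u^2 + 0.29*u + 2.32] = 2.36*u + 0.29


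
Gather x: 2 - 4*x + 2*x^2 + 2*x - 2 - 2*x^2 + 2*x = 0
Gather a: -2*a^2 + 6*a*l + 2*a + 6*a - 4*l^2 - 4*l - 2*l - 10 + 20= -2*a^2 + a*(6*l + 8) - 4*l^2 - 6*l + 10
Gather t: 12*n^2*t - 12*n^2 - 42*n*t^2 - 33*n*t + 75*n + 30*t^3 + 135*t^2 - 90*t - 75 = -12*n^2 + 75*n + 30*t^3 + t^2*(135 - 42*n) + t*(12*n^2 - 33*n - 90) - 75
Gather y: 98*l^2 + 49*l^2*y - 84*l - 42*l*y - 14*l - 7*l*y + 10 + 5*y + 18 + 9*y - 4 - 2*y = 98*l^2 - 98*l + y*(49*l^2 - 49*l + 12) + 24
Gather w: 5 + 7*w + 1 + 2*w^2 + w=2*w^2 + 8*w + 6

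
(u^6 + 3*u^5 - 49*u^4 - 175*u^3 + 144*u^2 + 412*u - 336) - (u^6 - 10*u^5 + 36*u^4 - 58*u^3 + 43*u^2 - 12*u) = 13*u^5 - 85*u^4 - 117*u^3 + 101*u^2 + 424*u - 336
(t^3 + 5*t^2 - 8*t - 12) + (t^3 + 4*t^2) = 2*t^3 + 9*t^2 - 8*t - 12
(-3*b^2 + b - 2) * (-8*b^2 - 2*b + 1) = 24*b^4 - 2*b^3 + 11*b^2 + 5*b - 2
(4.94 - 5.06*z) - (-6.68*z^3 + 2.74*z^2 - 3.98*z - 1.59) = 6.68*z^3 - 2.74*z^2 - 1.08*z + 6.53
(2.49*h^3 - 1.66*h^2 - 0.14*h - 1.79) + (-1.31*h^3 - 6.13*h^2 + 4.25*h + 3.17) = 1.18*h^3 - 7.79*h^2 + 4.11*h + 1.38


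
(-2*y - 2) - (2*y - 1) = -4*y - 1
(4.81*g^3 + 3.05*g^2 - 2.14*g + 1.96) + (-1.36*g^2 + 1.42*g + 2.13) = 4.81*g^3 + 1.69*g^2 - 0.72*g + 4.09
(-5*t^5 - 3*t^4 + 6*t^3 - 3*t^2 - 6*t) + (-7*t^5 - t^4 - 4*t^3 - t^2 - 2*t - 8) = -12*t^5 - 4*t^4 + 2*t^3 - 4*t^2 - 8*t - 8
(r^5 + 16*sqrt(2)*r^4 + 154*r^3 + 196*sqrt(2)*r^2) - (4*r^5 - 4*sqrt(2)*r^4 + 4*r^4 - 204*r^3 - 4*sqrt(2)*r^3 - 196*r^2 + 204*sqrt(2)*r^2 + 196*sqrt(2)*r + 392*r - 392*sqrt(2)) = -3*r^5 - 4*r^4 + 20*sqrt(2)*r^4 + 4*sqrt(2)*r^3 + 358*r^3 - 8*sqrt(2)*r^2 + 196*r^2 - 392*r - 196*sqrt(2)*r + 392*sqrt(2)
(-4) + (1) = -3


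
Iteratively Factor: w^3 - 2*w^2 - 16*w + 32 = (w - 4)*(w^2 + 2*w - 8) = (w - 4)*(w + 4)*(w - 2)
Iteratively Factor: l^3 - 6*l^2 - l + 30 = (l - 5)*(l^2 - l - 6) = (l - 5)*(l + 2)*(l - 3)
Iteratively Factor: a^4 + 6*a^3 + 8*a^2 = (a)*(a^3 + 6*a^2 + 8*a) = a*(a + 4)*(a^2 + 2*a) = a*(a + 2)*(a + 4)*(a)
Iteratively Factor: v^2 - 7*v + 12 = (v - 4)*(v - 3)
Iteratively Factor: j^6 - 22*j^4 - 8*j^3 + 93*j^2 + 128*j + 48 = (j - 4)*(j^5 + 4*j^4 - 6*j^3 - 32*j^2 - 35*j - 12) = (j - 4)*(j + 1)*(j^4 + 3*j^3 - 9*j^2 - 23*j - 12) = (j - 4)*(j - 3)*(j + 1)*(j^3 + 6*j^2 + 9*j + 4) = (j - 4)*(j - 3)*(j + 1)^2*(j^2 + 5*j + 4) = (j - 4)*(j - 3)*(j + 1)^3*(j + 4)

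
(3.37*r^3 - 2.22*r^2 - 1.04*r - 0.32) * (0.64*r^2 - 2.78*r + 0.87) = 2.1568*r^5 - 10.7894*r^4 + 8.4379*r^3 + 0.755*r^2 - 0.0152000000000001*r - 0.2784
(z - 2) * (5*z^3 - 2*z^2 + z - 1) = 5*z^4 - 12*z^3 + 5*z^2 - 3*z + 2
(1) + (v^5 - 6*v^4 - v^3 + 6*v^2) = v^5 - 6*v^4 - v^3 + 6*v^2 + 1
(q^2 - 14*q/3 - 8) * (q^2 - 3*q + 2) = q^4 - 23*q^3/3 + 8*q^2 + 44*q/3 - 16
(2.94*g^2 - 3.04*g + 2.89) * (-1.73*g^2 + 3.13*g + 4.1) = -5.0862*g^4 + 14.4614*g^3 - 2.4609*g^2 - 3.4183*g + 11.849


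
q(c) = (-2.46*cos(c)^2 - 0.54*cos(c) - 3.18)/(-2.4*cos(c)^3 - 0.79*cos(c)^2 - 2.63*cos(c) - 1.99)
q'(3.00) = 0.95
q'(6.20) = -0.04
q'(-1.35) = -1.00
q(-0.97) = 1.03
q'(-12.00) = 0.28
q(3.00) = -2.33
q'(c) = (4.92*sin(c)*cos(c) + 0.54*sin(c))/(-2.4*cos(c)^3 - 0.79*cos(c)^2 - 2.63*cos(c) - 1.99) + (-7.2*sin(c)*cos(c)^2 - 1.58*sin(c)*cos(c) - 2.63*sin(c))*(-2.46*cos(c)^2 - 0.54*cos(c) - 3.18)/(-2.4*cos(c)^3 - 0.79*cos(c)^2 - 2.63*cos(c) - 1.99)^2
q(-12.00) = 0.87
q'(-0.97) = -0.53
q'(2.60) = 9.15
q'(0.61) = 0.30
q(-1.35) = 1.30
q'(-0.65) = -0.32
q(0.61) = 0.88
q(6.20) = 0.79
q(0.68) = 0.90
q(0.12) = 0.79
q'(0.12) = 0.05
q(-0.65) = 0.89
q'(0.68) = 0.34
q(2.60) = -3.79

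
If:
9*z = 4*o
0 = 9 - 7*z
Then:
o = 81/28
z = 9/7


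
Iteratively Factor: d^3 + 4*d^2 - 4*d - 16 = (d + 2)*(d^2 + 2*d - 8) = (d - 2)*(d + 2)*(d + 4)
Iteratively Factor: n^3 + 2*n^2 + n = (n + 1)*(n^2 + n) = n*(n + 1)*(n + 1)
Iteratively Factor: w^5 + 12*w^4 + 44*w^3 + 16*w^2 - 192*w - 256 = (w + 2)*(w^4 + 10*w^3 + 24*w^2 - 32*w - 128) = (w + 2)*(w + 4)*(w^3 + 6*w^2 - 32) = (w + 2)*(w + 4)^2*(w^2 + 2*w - 8) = (w - 2)*(w + 2)*(w + 4)^2*(w + 4)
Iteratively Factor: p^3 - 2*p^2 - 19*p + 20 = (p - 1)*(p^2 - p - 20) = (p - 5)*(p - 1)*(p + 4)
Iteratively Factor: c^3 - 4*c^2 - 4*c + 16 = (c - 4)*(c^2 - 4) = (c - 4)*(c + 2)*(c - 2)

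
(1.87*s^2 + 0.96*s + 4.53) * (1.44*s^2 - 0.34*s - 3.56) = 2.6928*s^4 + 0.7466*s^3 - 0.460400000000001*s^2 - 4.9578*s - 16.1268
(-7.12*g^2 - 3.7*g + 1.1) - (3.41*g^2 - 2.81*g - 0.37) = -10.53*g^2 - 0.89*g + 1.47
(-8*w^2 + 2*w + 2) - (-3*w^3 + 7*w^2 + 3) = 3*w^3 - 15*w^2 + 2*w - 1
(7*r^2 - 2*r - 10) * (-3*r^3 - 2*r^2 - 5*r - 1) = -21*r^5 - 8*r^4 - r^3 + 23*r^2 + 52*r + 10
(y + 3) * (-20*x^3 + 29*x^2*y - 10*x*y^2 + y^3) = -20*x^3*y - 60*x^3 + 29*x^2*y^2 + 87*x^2*y - 10*x*y^3 - 30*x*y^2 + y^4 + 3*y^3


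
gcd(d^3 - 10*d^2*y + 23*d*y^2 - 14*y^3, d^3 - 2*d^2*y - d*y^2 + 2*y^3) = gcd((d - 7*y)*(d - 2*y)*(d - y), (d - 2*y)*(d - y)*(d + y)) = d^2 - 3*d*y + 2*y^2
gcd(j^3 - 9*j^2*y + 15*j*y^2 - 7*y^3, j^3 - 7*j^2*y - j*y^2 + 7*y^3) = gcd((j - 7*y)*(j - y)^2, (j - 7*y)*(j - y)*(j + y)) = j^2 - 8*j*y + 7*y^2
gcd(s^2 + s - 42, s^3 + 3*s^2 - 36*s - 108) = s - 6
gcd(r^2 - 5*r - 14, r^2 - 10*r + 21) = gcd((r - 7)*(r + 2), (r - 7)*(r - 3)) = r - 7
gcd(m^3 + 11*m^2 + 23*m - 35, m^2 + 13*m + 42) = m + 7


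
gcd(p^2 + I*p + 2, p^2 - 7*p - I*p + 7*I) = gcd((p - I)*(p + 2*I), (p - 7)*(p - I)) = p - I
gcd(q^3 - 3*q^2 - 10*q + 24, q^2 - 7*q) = 1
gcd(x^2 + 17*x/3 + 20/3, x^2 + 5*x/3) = x + 5/3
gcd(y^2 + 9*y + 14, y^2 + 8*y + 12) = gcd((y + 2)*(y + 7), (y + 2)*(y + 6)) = y + 2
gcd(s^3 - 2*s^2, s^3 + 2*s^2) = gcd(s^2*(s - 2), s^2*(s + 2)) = s^2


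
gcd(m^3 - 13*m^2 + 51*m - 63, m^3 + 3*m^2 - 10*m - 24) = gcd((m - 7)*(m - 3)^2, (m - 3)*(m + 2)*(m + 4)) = m - 3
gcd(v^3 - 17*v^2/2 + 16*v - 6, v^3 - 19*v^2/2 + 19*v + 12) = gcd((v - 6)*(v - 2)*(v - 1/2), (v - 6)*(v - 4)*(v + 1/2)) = v - 6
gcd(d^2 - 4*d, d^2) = d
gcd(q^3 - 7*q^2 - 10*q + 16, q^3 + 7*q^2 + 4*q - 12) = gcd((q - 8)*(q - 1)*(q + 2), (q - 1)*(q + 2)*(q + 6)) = q^2 + q - 2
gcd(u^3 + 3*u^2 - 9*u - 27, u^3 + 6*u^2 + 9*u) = u^2 + 6*u + 9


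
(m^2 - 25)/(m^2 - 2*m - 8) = (25 - m^2)/(-m^2 + 2*m + 8)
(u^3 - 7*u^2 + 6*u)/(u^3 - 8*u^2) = (u^2 - 7*u + 6)/(u*(u - 8))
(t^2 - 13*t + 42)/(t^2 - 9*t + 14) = (t - 6)/(t - 2)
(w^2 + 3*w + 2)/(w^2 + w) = (w + 2)/w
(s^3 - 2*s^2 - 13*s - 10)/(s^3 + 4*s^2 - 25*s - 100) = (s^2 + 3*s + 2)/(s^2 + 9*s + 20)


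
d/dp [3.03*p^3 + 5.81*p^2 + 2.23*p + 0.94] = 9.09*p^2 + 11.62*p + 2.23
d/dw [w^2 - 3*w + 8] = 2*w - 3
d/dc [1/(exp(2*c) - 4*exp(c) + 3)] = 2*(2 - exp(c))*exp(c)/(exp(2*c) - 4*exp(c) + 3)^2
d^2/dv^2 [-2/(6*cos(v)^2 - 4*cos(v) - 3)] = 8*(-36*sin(v)^4 + 40*sin(v)^2 - 39*cos(v)/2 + 9*cos(3*v)/2 + 13)/(6*sin(v)^2 + 4*cos(v) - 3)^3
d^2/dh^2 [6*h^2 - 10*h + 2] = 12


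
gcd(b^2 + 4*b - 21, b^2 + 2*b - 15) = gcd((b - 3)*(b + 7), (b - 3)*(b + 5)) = b - 3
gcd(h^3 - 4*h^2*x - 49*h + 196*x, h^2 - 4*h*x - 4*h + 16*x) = -h + 4*x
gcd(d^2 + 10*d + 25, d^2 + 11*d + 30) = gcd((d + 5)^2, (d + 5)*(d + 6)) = d + 5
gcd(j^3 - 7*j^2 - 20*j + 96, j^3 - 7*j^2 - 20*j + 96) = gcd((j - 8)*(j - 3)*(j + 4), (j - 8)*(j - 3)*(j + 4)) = j^3 - 7*j^2 - 20*j + 96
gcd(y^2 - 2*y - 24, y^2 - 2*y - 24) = y^2 - 2*y - 24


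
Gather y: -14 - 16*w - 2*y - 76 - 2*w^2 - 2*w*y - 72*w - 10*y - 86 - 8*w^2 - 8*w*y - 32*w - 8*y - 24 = -10*w^2 - 120*w + y*(-10*w - 20) - 200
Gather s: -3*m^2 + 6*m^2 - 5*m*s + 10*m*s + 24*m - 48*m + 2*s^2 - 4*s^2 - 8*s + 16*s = 3*m^2 - 24*m - 2*s^2 + s*(5*m + 8)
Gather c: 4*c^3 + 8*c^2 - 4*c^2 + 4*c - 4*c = 4*c^3 + 4*c^2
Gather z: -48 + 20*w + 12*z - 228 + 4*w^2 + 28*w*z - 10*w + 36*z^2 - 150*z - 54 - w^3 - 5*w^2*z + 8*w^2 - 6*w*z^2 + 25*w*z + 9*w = -w^3 + 12*w^2 + 19*w + z^2*(36 - 6*w) + z*(-5*w^2 + 53*w - 138) - 330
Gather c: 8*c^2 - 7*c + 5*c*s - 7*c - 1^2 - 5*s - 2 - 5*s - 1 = 8*c^2 + c*(5*s - 14) - 10*s - 4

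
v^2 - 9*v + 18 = (v - 6)*(v - 3)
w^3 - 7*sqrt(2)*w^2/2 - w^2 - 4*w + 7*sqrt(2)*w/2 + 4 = (w - 1)*(w - 4*sqrt(2))*(w + sqrt(2)/2)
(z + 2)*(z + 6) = z^2 + 8*z + 12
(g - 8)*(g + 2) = g^2 - 6*g - 16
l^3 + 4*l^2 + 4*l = l*(l + 2)^2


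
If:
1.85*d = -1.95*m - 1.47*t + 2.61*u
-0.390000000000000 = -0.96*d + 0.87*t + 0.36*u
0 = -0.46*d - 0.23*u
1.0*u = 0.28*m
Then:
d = -0.16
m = 1.17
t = -0.76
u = 0.33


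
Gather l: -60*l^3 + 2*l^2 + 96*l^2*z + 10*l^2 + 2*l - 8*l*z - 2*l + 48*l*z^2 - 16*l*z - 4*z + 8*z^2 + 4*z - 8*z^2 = -60*l^3 + l^2*(96*z + 12) + l*(48*z^2 - 24*z)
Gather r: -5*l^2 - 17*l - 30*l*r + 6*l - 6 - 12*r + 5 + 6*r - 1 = -5*l^2 - 11*l + r*(-30*l - 6) - 2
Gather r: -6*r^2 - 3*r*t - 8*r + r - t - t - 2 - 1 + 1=-6*r^2 + r*(-3*t - 7) - 2*t - 2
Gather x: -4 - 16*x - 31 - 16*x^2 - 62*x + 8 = -16*x^2 - 78*x - 27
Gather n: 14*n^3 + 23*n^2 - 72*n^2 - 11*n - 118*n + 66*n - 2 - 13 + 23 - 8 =14*n^3 - 49*n^2 - 63*n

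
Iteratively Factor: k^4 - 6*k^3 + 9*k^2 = (k)*(k^3 - 6*k^2 + 9*k) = k*(k - 3)*(k^2 - 3*k) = k^2*(k - 3)*(k - 3)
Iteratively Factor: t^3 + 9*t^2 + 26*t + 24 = (t + 2)*(t^2 + 7*t + 12) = (t + 2)*(t + 3)*(t + 4)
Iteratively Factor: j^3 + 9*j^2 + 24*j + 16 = (j + 4)*(j^2 + 5*j + 4) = (j + 1)*(j + 4)*(j + 4)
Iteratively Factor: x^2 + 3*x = (x)*(x + 3)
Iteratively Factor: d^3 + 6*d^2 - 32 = (d - 2)*(d^2 + 8*d + 16) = (d - 2)*(d + 4)*(d + 4)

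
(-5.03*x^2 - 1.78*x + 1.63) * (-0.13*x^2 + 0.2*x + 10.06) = 0.6539*x^4 - 0.7746*x^3 - 51.1697*x^2 - 17.5808*x + 16.3978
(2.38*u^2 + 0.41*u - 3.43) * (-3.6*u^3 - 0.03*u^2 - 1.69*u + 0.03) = -8.568*u^5 - 1.5474*u^4 + 8.3135*u^3 - 0.5186*u^2 + 5.809*u - 0.1029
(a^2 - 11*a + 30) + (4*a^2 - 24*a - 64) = 5*a^2 - 35*a - 34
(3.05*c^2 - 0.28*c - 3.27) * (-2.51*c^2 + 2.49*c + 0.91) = -7.6555*c^4 + 8.2973*c^3 + 10.286*c^2 - 8.3971*c - 2.9757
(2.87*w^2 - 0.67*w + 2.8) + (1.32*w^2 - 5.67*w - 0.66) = 4.19*w^2 - 6.34*w + 2.14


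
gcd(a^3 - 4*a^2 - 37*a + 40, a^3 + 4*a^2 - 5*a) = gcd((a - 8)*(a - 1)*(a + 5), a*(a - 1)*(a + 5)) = a^2 + 4*a - 5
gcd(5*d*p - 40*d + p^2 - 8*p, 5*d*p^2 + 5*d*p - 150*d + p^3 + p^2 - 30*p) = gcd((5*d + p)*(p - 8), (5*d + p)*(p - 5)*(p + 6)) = 5*d + p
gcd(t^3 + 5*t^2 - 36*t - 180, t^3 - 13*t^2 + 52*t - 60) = t - 6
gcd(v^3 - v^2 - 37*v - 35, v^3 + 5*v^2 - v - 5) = v^2 + 6*v + 5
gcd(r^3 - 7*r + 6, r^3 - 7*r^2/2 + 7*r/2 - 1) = r^2 - 3*r + 2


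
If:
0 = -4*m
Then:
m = 0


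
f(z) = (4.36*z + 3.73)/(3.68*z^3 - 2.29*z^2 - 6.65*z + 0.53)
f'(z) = (4.36*z + 3.73)*(-11.04*z^2 + 4.58*z + 6.65)/(3.68*z^3 - 2.29*z^2 - 6.65*z + 0.53)^2 + 4.36/(3.68*z^3 - 2.29*z^2 - 6.65*z + 0.53)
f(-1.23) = 1.02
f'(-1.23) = 7.25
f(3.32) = 0.21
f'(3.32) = -0.19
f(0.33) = -2.90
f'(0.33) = 8.88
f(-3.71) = 0.06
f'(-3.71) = 0.03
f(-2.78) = 0.11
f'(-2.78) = 0.07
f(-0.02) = 5.50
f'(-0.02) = 61.06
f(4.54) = 0.09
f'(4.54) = -0.05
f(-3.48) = 0.07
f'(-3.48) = 0.04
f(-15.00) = 0.00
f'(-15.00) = 0.00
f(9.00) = 0.02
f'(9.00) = -0.00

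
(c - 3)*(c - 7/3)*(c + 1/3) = c^3 - 5*c^2 + 47*c/9 + 7/3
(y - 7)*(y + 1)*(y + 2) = y^3 - 4*y^2 - 19*y - 14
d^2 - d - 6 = (d - 3)*(d + 2)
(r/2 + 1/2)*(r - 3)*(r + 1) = r^3/2 - r^2/2 - 5*r/2 - 3/2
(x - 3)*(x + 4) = x^2 + x - 12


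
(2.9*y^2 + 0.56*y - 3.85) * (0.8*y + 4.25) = 2.32*y^3 + 12.773*y^2 - 0.7*y - 16.3625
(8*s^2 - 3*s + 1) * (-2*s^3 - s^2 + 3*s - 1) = -16*s^5 - 2*s^4 + 25*s^3 - 18*s^2 + 6*s - 1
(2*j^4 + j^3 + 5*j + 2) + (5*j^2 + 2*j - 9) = 2*j^4 + j^3 + 5*j^2 + 7*j - 7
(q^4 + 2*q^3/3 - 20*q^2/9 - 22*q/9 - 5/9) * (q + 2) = q^5 + 8*q^4/3 - 8*q^3/9 - 62*q^2/9 - 49*q/9 - 10/9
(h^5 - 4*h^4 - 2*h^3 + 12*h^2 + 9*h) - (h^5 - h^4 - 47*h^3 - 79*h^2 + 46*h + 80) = -3*h^4 + 45*h^3 + 91*h^2 - 37*h - 80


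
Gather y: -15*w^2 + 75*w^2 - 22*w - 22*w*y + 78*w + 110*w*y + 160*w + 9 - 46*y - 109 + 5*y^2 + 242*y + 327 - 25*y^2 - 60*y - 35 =60*w^2 + 216*w - 20*y^2 + y*(88*w + 136) + 192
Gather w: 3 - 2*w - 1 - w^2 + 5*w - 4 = -w^2 + 3*w - 2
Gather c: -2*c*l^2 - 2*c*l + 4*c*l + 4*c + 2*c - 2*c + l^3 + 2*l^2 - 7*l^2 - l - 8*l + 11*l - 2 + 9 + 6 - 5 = c*(-2*l^2 + 2*l + 4) + l^3 - 5*l^2 + 2*l + 8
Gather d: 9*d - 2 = 9*d - 2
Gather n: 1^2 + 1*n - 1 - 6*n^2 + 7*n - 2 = -6*n^2 + 8*n - 2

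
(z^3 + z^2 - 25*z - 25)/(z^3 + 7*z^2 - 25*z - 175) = (z + 1)/(z + 7)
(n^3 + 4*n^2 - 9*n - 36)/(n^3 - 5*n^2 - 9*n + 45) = (n + 4)/(n - 5)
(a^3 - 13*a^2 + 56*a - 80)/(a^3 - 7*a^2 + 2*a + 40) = (a - 4)/(a + 2)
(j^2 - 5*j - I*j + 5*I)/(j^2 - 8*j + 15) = (j - I)/(j - 3)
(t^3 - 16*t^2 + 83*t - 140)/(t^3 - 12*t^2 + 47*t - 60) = (t - 7)/(t - 3)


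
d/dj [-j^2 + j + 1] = 1 - 2*j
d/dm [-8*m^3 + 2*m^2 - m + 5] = -24*m^2 + 4*m - 1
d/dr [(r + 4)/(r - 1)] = -5/(r - 1)^2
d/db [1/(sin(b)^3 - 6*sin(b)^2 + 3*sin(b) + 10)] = 3*(4*sin(b) + cos(b)^2 - 2)*cos(b)/(sin(b)^3 - 6*sin(b)^2 + 3*sin(b) + 10)^2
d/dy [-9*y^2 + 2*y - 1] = 2 - 18*y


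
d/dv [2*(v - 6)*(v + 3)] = 4*v - 6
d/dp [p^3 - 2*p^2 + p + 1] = 3*p^2 - 4*p + 1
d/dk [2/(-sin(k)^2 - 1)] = 8*sin(2*k)/(3 - cos(2*k))^2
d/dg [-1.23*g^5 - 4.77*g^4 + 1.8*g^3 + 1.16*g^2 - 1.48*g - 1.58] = -6.15*g^4 - 19.08*g^3 + 5.4*g^2 + 2.32*g - 1.48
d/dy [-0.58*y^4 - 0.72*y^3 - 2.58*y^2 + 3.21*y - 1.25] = -2.32*y^3 - 2.16*y^2 - 5.16*y + 3.21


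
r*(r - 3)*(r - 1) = r^3 - 4*r^2 + 3*r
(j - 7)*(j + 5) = j^2 - 2*j - 35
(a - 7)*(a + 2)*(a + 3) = a^3 - 2*a^2 - 29*a - 42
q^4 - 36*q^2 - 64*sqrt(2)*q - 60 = (q - 5*sqrt(2))*(q + sqrt(2))^2*(q + 3*sqrt(2))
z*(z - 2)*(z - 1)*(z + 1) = z^4 - 2*z^3 - z^2 + 2*z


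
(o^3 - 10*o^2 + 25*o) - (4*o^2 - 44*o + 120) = o^3 - 14*o^2 + 69*o - 120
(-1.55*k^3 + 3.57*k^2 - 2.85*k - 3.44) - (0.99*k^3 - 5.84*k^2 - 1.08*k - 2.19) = -2.54*k^3 + 9.41*k^2 - 1.77*k - 1.25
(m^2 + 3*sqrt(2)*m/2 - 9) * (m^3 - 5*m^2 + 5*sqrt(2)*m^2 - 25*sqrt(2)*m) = m^5 - 5*m^4 + 13*sqrt(2)*m^4/2 - 65*sqrt(2)*m^3/2 + 6*m^3 - 45*sqrt(2)*m^2 - 30*m^2 + 225*sqrt(2)*m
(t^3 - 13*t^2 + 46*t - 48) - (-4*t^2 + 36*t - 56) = t^3 - 9*t^2 + 10*t + 8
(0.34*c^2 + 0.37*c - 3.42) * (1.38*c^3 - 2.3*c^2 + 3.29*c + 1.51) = 0.4692*c^5 - 0.2714*c^4 - 4.452*c^3 + 9.5967*c^2 - 10.6931*c - 5.1642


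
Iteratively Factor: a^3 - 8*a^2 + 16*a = (a - 4)*(a^2 - 4*a) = a*(a - 4)*(a - 4)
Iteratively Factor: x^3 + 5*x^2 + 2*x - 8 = (x - 1)*(x^2 + 6*x + 8) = (x - 1)*(x + 2)*(x + 4)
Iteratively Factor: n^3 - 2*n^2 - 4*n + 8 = (n + 2)*(n^2 - 4*n + 4) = (n - 2)*(n + 2)*(n - 2)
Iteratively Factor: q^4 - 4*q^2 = (q + 2)*(q^3 - 2*q^2) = q*(q + 2)*(q^2 - 2*q) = q^2*(q + 2)*(q - 2)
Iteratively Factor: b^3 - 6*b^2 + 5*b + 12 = (b - 3)*(b^2 - 3*b - 4) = (b - 4)*(b - 3)*(b + 1)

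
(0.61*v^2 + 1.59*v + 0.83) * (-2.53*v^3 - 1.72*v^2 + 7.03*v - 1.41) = -1.5433*v^5 - 5.0719*v^4 - 0.546399999999999*v^3 + 8.89*v^2 + 3.593*v - 1.1703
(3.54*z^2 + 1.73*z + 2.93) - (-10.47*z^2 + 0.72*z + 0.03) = 14.01*z^2 + 1.01*z + 2.9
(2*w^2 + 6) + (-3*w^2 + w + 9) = -w^2 + w + 15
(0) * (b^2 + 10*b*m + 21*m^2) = 0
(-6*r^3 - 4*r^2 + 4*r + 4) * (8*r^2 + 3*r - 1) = -48*r^5 - 50*r^4 + 26*r^3 + 48*r^2 + 8*r - 4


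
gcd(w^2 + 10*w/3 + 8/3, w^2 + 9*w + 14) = w + 2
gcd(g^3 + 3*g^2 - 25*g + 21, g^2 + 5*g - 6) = g - 1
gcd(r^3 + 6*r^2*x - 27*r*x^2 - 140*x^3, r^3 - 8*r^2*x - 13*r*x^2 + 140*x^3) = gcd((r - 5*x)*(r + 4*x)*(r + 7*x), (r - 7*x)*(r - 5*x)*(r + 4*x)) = -r^2 + r*x + 20*x^2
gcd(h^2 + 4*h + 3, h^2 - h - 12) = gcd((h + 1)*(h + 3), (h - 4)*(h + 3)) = h + 3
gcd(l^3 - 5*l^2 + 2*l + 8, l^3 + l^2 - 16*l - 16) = l^2 - 3*l - 4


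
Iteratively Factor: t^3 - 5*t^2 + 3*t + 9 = (t - 3)*(t^2 - 2*t - 3) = (t - 3)*(t + 1)*(t - 3)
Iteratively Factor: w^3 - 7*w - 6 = (w - 3)*(w^2 + 3*w + 2) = (w - 3)*(w + 2)*(w + 1)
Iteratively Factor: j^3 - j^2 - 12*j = (j + 3)*(j^2 - 4*j) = j*(j + 3)*(j - 4)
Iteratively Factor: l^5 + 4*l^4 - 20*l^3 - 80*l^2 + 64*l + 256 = (l + 2)*(l^4 + 2*l^3 - 24*l^2 - 32*l + 128) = (l - 4)*(l + 2)*(l^3 + 6*l^2 - 32) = (l - 4)*(l + 2)*(l + 4)*(l^2 + 2*l - 8) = (l - 4)*(l - 2)*(l + 2)*(l + 4)*(l + 4)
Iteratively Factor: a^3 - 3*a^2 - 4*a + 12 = (a - 3)*(a^2 - 4) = (a - 3)*(a - 2)*(a + 2)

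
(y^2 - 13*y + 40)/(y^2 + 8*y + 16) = (y^2 - 13*y + 40)/(y^2 + 8*y + 16)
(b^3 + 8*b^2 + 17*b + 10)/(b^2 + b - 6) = (b^3 + 8*b^2 + 17*b + 10)/(b^2 + b - 6)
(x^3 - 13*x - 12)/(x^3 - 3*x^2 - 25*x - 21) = (x - 4)/(x - 7)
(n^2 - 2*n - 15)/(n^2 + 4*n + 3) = (n - 5)/(n + 1)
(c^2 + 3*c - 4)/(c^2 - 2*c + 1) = (c + 4)/(c - 1)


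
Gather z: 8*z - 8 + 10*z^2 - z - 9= 10*z^2 + 7*z - 17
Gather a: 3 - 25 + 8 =-14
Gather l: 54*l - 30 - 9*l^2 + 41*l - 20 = -9*l^2 + 95*l - 50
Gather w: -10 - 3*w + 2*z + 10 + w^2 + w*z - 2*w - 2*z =w^2 + w*(z - 5)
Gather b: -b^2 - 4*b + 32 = -b^2 - 4*b + 32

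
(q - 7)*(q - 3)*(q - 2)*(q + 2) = q^4 - 10*q^3 + 17*q^2 + 40*q - 84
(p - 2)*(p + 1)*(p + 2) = p^3 + p^2 - 4*p - 4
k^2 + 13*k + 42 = (k + 6)*(k + 7)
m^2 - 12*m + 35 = (m - 7)*(m - 5)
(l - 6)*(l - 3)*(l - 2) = l^3 - 11*l^2 + 36*l - 36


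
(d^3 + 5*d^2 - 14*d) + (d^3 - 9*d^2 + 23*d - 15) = 2*d^3 - 4*d^2 + 9*d - 15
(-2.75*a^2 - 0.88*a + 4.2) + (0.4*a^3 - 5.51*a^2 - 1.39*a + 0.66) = 0.4*a^3 - 8.26*a^2 - 2.27*a + 4.86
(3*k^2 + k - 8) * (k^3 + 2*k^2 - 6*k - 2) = 3*k^5 + 7*k^4 - 24*k^3 - 28*k^2 + 46*k + 16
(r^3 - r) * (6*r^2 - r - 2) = 6*r^5 - r^4 - 8*r^3 + r^2 + 2*r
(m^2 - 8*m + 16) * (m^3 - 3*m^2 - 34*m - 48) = m^5 - 11*m^4 + 6*m^3 + 176*m^2 - 160*m - 768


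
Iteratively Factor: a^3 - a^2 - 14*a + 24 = (a + 4)*(a^2 - 5*a + 6) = (a - 2)*(a + 4)*(a - 3)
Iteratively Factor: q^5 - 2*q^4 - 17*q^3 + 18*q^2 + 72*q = (q + 2)*(q^4 - 4*q^3 - 9*q^2 + 36*q) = (q - 4)*(q + 2)*(q^3 - 9*q) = q*(q - 4)*(q + 2)*(q^2 - 9) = q*(q - 4)*(q - 3)*(q + 2)*(q + 3)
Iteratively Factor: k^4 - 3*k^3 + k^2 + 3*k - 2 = (k + 1)*(k^3 - 4*k^2 + 5*k - 2) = (k - 1)*(k + 1)*(k^2 - 3*k + 2) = (k - 1)^2*(k + 1)*(k - 2)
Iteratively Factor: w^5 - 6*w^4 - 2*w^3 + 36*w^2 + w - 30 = (w - 3)*(w^4 - 3*w^3 - 11*w^2 + 3*w + 10) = (w - 3)*(w + 1)*(w^3 - 4*w^2 - 7*w + 10) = (w - 3)*(w + 1)*(w + 2)*(w^2 - 6*w + 5) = (w - 3)*(w - 1)*(w + 1)*(w + 2)*(w - 5)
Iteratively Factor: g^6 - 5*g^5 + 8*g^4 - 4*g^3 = (g - 1)*(g^5 - 4*g^4 + 4*g^3) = g*(g - 1)*(g^4 - 4*g^3 + 4*g^2) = g^2*(g - 1)*(g^3 - 4*g^2 + 4*g) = g^2*(g - 2)*(g - 1)*(g^2 - 2*g) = g^3*(g - 2)*(g - 1)*(g - 2)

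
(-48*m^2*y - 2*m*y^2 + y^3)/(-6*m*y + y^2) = (48*m^2 + 2*m*y - y^2)/(6*m - y)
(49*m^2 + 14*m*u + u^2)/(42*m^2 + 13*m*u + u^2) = (7*m + u)/(6*m + u)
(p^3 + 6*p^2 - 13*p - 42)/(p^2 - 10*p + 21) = (p^2 + 9*p + 14)/(p - 7)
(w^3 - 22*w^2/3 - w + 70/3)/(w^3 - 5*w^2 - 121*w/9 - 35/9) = 3*(w - 2)/(3*w + 1)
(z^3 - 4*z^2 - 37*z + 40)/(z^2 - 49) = (z^3 - 4*z^2 - 37*z + 40)/(z^2 - 49)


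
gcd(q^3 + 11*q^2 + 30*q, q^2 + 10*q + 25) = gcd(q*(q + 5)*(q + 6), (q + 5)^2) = q + 5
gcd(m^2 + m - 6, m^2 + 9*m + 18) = m + 3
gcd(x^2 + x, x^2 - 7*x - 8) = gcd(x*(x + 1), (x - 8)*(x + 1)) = x + 1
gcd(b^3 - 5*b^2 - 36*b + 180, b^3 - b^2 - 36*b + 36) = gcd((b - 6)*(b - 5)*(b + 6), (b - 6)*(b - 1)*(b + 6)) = b^2 - 36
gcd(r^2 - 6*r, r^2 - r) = r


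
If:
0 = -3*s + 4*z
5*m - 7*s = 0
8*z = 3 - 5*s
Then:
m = 21/55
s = 3/11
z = 9/44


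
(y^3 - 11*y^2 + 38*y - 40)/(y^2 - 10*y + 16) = (y^2 - 9*y + 20)/(y - 8)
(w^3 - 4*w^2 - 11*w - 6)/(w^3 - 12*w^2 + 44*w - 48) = (w^2 + 2*w + 1)/(w^2 - 6*w + 8)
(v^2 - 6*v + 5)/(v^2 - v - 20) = (v - 1)/(v + 4)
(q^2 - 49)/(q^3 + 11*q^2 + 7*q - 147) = (q - 7)/(q^2 + 4*q - 21)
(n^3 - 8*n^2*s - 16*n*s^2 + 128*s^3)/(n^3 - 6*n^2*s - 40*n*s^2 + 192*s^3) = (n + 4*s)/(n + 6*s)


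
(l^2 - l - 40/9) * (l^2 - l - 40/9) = l^4 - 2*l^3 - 71*l^2/9 + 80*l/9 + 1600/81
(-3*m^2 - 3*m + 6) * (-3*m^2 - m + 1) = 9*m^4 + 12*m^3 - 18*m^2 - 9*m + 6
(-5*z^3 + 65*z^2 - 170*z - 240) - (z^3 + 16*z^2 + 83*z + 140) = -6*z^3 + 49*z^2 - 253*z - 380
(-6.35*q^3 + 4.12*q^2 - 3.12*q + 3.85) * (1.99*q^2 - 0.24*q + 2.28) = -12.6365*q^5 + 9.7228*q^4 - 21.6756*q^3 + 17.8039*q^2 - 8.0376*q + 8.778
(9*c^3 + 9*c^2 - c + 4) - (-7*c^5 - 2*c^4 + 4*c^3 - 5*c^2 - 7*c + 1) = 7*c^5 + 2*c^4 + 5*c^3 + 14*c^2 + 6*c + 3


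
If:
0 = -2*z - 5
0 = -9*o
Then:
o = 0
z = -5/2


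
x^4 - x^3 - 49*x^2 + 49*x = x*(x - 7)*(x - 1)*(x + 7)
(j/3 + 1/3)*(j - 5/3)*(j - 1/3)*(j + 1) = j^4/3 - 22*j^2/27 - 8*j/27 + 5/27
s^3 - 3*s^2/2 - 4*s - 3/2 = (s - 3)*(s + 1/2)*(s + 1)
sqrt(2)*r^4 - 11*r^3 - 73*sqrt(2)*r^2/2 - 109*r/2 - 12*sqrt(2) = (r - 8*sqrt(2))*(r + sqrt(2)/2)*(r + 3*sqrt(2)/2)*(sqrt(2)*r + 1)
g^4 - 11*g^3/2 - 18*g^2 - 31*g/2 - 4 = (g - 8)*(g + 1/2)*(g + 1)^2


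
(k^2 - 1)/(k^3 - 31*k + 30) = (k + 1)/(k^2 + k - 30)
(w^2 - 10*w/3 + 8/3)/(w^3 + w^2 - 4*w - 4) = (w - 4/3)/(w^2 + 3*w + 2)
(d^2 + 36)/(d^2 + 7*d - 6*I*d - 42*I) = (d + 6*I)/(d + 7)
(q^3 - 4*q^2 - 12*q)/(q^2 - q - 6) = q*(q - 6)/(q - 3)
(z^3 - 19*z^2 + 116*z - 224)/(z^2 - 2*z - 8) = (z^2 - 15*z + 56)/(z + 2)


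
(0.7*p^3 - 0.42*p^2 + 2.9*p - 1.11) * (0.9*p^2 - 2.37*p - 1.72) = 0.63*p^5 - 2.037*p^4 + 2.4014*p^3 - 7.1496*p^2 - 2.3573*p + 1.9092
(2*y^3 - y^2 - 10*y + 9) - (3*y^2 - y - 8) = 2*y^3 - 4*y^2 - 9*y + 17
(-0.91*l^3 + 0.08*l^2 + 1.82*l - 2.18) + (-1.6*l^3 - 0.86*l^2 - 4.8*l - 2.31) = -2.51*l^3 - 0.78*l^2 - 2.98*l - 4.49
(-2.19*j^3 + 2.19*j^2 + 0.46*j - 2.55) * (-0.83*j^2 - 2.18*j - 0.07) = 1.8177*j^5 + 2.9565*j^4 - 5.0027*j^3 + 0.9604*j^2 + 5.5268*j + 0.1785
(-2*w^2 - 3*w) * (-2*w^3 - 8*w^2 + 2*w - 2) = 4*w^5 + 22*w^4 + 20*w^3 - 2*w^2 + 6*w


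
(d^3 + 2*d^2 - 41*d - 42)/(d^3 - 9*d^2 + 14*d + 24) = (d + 7)/(d - 4)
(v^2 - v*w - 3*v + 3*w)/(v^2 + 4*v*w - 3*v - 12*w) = (v - w)/(v + 4*w)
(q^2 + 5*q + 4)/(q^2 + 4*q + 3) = (q + 4)/(q + 3)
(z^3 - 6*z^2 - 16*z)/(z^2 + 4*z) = (z^2 - 6*z - 16)/(z + 4)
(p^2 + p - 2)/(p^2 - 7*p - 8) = (-p^2 - p + 2)/(-p^2 + 7*p + 8)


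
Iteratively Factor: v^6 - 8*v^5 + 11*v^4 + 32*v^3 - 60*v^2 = (v)*(v^5 - 8*v^4 + 11*v^3 + 32*v^2 - 60*v) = v*(v - 3)*(v^4 - 5*v^3 - 4*v^2 + 20*v) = v*(v - 5)*(v - 3)*(v^3 - 4*v) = v*(v - 5)*(v - 3)*(v - 2)*(v^2 + 2*v) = v*(v - 5)*(v - 3)*(v - 2)*(v + 2)*(v)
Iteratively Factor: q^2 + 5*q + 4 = (q + 1)*(q + 4)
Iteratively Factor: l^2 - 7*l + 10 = (l - 2)*(l - 5)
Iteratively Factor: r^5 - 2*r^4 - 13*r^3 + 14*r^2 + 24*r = (r - 2)*(r^4 - 13*r^2 - 12*r) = (r - 4)*(r - 2)*(r^3 + 4*r^2 + 3*r) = (r - 4)*(r - 2)*(r + 1)*(r^2 + 3*r) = r*(r - 4)*(r - 2)*(r + 1)*(r + 3)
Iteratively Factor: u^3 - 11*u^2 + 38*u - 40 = (u - 4)*(u^2 - 7*u + 10) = (u - 5)*(u - 4)*(u - 2)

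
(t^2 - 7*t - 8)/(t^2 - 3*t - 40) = (t + 1)/(t + 5)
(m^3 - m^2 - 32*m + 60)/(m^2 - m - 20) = (m^2 + 4*m - 12)/(m + 4)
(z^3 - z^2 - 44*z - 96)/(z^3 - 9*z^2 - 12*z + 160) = (z + 3)/(z - 5)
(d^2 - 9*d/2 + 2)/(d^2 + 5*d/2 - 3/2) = (d - 4)/(d + 3)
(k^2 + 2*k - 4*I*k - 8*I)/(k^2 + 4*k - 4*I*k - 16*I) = (k + 2)/(k + 4)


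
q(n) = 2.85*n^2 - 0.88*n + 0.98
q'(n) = 5.7*n - 0.88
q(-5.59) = 94.96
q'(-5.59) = -32.74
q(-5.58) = 94.63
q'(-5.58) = -32.69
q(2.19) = 12.72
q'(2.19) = 11.60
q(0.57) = 1.40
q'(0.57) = 2.37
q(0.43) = 1.13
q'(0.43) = 1.57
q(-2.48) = 20.69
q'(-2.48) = -15.02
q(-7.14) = 152.56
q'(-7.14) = -41.58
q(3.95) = 41.97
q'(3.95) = 21.64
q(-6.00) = 108.86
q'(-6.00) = -35.08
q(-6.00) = 108.86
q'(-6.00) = -35.08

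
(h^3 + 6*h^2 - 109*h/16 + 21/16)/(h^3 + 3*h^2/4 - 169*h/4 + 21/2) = (h - 3/4)/(h - 6)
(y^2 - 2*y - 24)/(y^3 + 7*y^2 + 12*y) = (y - 6)/(y*(y + 3))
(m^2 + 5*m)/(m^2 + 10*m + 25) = m/(m + 5)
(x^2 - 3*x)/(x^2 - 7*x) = (x - 3)/(x - 7)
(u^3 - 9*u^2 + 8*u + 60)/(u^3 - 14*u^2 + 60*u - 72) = (u^2 - 3*u - 10)/(u^2 - 8*u + 12)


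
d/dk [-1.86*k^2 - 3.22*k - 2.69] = -3.72*k - 3.22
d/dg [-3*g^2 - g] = -6*g - 1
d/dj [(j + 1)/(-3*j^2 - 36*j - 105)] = (-j^2 - 12*j + 2*(j + 1)*(j + 6) - 35)/(3*(j^2 + 12*j + 35)^2)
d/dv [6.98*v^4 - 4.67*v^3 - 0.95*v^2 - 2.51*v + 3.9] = 27.92*v^3 - 14.01*v^2 - 1.9*v - 2.51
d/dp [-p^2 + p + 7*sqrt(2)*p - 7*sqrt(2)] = -2*p + 1 + 7*sqrt(2)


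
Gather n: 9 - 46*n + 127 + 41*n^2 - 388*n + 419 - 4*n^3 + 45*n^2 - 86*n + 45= -4*n^3 + 86*n^2 - 520*n + 600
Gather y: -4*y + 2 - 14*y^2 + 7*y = -14*y^2 + 3*y + 2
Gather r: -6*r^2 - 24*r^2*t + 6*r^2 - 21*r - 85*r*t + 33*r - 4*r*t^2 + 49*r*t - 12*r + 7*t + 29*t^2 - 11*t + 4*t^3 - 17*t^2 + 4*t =-24*r^2*t + r*(-4*t^2 - 36*t) + 4*t^3 + 12*t^2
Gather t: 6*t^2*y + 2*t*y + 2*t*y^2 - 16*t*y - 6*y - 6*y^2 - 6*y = 6*t^2*y + t*(2*y^2 - 14*y) - 6*y^2 - 12*y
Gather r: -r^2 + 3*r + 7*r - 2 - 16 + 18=-r^2 + 10*r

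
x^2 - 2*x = x*(x - 2)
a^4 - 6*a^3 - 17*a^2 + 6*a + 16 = (a - 8)*(a - 1)*(a + 1)*(a + 2)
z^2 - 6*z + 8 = (z - 4)*(z - 2)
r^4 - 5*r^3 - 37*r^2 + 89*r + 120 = (r - 8)*(r - 3)*(r + 1)*(r + 5)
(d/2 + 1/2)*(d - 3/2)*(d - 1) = d^3/2 - 3*d^2/4 - d/2 + 3/4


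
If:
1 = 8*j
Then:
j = 1/8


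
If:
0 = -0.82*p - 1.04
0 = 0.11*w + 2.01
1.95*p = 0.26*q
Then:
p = -1.27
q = -9.51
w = -18.27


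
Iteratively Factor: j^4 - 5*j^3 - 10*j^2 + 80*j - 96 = (j - 4)*(j^3 - j^2 - 14*j + 24) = (j - 4)*(j + 4)*(j^2 - 5*j + 6) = (j - 4)*(j - 3)*(j + 4)*(j - 2)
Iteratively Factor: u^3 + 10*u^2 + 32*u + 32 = (u + 4)*(u^2 + 6*u + 8) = (u + 2)*(u + 4)*(u + 4)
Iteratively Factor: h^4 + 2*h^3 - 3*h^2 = (h + 3)*(h^3 - h^2) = (h - 1)*(h + 3)*(h^2) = h*(h - 1)*(h + 3)*(h)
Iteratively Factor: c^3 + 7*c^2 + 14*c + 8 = (c + 4)*(c^2 + 3*c + 2) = (c + 1)*(c + 4)*(c + 2)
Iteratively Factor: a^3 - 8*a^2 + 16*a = (a - 4)*(a^2 - 4*a) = (a - 4)^2*(a)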